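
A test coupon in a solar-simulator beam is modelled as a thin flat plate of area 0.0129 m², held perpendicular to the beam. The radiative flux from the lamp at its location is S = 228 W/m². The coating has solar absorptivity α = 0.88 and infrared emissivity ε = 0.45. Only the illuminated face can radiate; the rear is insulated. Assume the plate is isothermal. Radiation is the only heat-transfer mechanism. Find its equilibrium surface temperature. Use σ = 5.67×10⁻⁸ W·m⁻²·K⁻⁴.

T ≈ 298 K

At equilibrium, absorbed power = emitted power.
Absorbing cross-section = A = 0.01290 m²; emitting surface = A = 0.01290 m² (ratio 1).
αS·A_cross = εσ·A_surf·T⁴  ⇒  T⁴ = αS/(ε·1σ).
T⁴ = 0.880·228/(0.45·1·5.67×10⁻⁸) = 7.864×10⁹ K⁴.
T = (7.864×10⁹)^(1/4).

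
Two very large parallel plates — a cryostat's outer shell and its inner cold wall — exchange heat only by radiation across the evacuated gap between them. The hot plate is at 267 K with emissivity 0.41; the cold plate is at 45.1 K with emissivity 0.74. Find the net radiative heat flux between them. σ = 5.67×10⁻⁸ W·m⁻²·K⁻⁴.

For two infinite grey parallel plates, q = σ(T₁⁴ − T₂⁴)/(1/ε₁ + 1/ε₂ − 1).
T₁⁴ − T₂⁴ = 5.082×10⁹ − 4.137×10⁶ = 5.078×10⁹ K⁴.
1/ε₁ + 1/ε₂ − 1 = 2.439 + 1.351 − 1 = 2.790.
q = 5.67×10⁻⁸ × 5.078×10⁹ / 2.790.

q ≈ 103 W/m²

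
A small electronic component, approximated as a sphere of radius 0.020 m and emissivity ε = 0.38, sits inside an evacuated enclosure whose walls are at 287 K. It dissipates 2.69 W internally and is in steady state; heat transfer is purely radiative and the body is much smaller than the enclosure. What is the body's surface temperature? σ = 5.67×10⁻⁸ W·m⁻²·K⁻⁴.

For a small grey body in a large enclosure, net radiated power = εσA(T⁴ − T_w⁴).
Steady state: P = εσA(T⁴ − T_w⁴) with A = 4πr² = 0.005027 m².
T⁴ = P/(εσA) + T_w⁴ = 2.69/(0.38·5.67×10⁻⁸·0.005027) + (287)⁴
    = 2.484×10¹⁰ + 6.785×10⁹ = 3.162×10¹⁰ K⁴.

T ≈ 422 K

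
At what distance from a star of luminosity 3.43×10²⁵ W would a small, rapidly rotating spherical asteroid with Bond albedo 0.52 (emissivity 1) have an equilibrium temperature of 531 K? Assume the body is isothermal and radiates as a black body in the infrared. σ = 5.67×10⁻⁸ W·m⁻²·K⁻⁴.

d ≈ 8.52×10⁹ m

For an isothermal black-emitting sphere, (1−a)S·πr² = σ·4πr²·T⁴ ⇒ S = 4σT⁴/(1−a).
S = 4·5.67×10⁻⁸·(531)⁴/0.480 = 37560 W/m².
Flux falls as S = L/(4πd²), so d = √(L/(4πS)) = √(3.43×10²⁵/(4π·37560)).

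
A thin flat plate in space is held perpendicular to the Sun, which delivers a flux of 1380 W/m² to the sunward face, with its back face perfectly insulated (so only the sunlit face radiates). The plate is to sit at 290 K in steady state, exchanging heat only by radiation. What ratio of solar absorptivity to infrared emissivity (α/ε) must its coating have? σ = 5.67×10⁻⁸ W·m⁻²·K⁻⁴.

α/ε ≈ 0.291

Balance: αS·A = εσ·1A·T⁴ ⇒ α/ε = σT⁴/S.
α/ε = 5.67×10⁻⁸·(290)⁴/1380 = 5.67×10⁻⁸·7.073×10⁹/1380.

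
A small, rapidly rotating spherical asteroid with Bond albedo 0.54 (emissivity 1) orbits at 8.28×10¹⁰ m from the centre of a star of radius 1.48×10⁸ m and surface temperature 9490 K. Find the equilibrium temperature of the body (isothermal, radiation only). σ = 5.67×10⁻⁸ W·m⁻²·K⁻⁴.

T ≈ 234 K

The star's surface emits σT_*⁴; at distance d the flux is S = σT_*⁴(R_*/d)².
S = 5.67×10⁻⁸·(9490)⁴·(1.48×10⁸/8.28×10¹⁰)² = 1469 W/m².
For an isothermal sphere T⁴ = (1−a)S/(4σ) = 2.980×10⁹ K⁴.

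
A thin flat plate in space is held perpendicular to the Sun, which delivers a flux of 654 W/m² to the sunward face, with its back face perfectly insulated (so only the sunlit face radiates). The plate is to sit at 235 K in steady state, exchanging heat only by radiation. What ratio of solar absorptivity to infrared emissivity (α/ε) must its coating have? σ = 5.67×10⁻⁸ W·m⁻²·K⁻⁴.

Balance: αS·A = εσ·1A·T⁴ ⇒ α/ε = σT⁴/S.
α/ε = 5.67×10⁻⁸·(235)⁴/654 = 5.67×10⁻⁸·3.050×10⁹/654.

α/ε ≈ 0.264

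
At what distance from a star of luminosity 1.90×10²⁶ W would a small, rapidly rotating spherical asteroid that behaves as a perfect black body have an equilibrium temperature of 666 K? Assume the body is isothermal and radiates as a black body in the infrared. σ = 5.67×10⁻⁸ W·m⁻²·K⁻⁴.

For an isothermal black-emitting sphere, (1−a)S·πr² = σ·4πr²·T⁴ ⇒ S = 4σT⁴/(1−a).
S = 4·5.67×10⁻⁸·(666)⁴/1.00 = 44620 W/m².
Flux falls as S = L/(4πd²), so d = √(L/(4πS)) = √(1.90×10²⁶/(4π·44620)).

d ≈ 1.84×10¹⁰ m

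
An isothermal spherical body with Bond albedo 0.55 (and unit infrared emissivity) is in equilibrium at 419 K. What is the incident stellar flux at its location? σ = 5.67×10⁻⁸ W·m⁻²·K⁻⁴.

S ≈ 15500 W/m²

(1−a)S·πr² = σ·4πr²·T⁴ ⇒ S = 4σT⁴/(1−a).
S = 4·5.67×10⁻⁸·3.082×10¹⁰/0.450.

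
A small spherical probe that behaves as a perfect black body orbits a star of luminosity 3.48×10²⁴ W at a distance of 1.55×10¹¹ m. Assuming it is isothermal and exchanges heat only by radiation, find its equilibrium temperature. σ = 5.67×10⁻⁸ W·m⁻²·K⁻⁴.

T ≈ 84.4 K

First find the stellar flux at distance d: S = L/(4πd²) = 3.48×10²⁴/(4π·(1.55×10¹¹)²) = 11.53 W/m².
For an isothermal sphere, absorbed (1−a)S·πr² = emitted σ·4πr²·T⁴, so T⁴ = (1−a)S/(4σ).
T⁴ = 1.00·11.53/(4·5.67×10⁻⁸) = 5.082×10⁷ K⁴.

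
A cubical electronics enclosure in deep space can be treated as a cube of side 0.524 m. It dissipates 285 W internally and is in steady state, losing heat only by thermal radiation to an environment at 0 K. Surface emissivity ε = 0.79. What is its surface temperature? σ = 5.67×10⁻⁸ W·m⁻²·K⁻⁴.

Steady state: internal power = radiated power, P = εσA T⁴.
Radiating area A = 6L² = 1.647 m².
T⁴ = P/(εσA) = 285/(0.79·5.67×10⁻⁸·1.647) = 3.862×10⁹ K⁴.
T = (3.862×10⁹)^(1/4).

T ≈ 249 K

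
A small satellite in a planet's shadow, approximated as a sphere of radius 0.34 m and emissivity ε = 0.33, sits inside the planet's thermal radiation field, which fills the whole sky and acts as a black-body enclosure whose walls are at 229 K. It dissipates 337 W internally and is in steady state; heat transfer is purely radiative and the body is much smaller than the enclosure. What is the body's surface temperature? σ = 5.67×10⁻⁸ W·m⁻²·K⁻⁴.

T ≈ 351 K

For a small grey body in a large enclosure, net radiated power = εσA(T⁴ − T_w⁴).
Steady state: P = εσA(T⁴ − T_w⁴) with A = 4πr² = 1.453 m².
T⁴ = P/(εσA) + T_w⁴ = 337/(0.33·5.67×10⁻⁸·1.453) + (229)⁴
    = 1.240×10¹⁰ + 2.750×10⁹ = 1.515×10¹⁰ K⁴.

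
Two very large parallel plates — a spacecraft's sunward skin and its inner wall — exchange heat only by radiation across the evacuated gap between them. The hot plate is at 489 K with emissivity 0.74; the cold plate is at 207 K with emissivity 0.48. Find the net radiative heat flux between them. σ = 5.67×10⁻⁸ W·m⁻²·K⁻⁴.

For two infinite grey parallel plates, q = σ(T₁⁴ − T₂⁴)/(1/ε₁ + 1/ε₂ − 1).
T₁⁴ − T₂⁴ = 5.718×10¹⁰ − 1.836×10⁹ = 5.534×10¹⁰ K⁴.
1/ε₁ + 1/ε₂ − 1 = 1.351 + 2.083 − 1 = 2.435.
q = 5.67×10⁻⁸ × 5.534×10¹⁰ / 2.435.

q ≈ 1290 W/m²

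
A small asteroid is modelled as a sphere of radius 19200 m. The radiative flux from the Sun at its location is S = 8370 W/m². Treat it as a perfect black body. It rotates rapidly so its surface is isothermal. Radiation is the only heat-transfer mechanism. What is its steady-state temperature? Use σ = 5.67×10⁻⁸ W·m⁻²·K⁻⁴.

At equilibrium, absorbed power = emitted power.
Absorbing cross-section = πr² = 1.158×10⁹ m²; emitting surface = 4πr² = 4.632×10⁹ m² (ratio 4).
S·A_cross = εσ·A_surf·T⁴  ⇒  T⁴ = S/(4σ).
T⁴ = 1.00·8370/(4·5.67×10⁻⁸) = 3.690×10¹⁰ K⁴.
T = (3.690×10¹⁰)^(1/4).

T ≈ 438 K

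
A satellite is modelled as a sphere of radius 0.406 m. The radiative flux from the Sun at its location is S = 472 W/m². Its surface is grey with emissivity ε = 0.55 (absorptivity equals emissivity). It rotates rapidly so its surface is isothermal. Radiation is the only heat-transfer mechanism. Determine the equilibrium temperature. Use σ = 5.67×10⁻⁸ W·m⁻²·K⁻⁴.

At equilibrium, absorbed power = emitted power.
Absorbing cross-section = πr² = 0.5178 m²; emitting surface = 4πr² = 2.071 m² (ratio 4).
εS·A_cross = εσ·A_surf·T⁴  ⇒  T⁴ = S/(4σ)   (ε cancels).
T⁴ = 472/(4·5.67×10⁻⁸) = 2.081×10⁹ K⁴.
T = (2.081×10⁹)^(1/4).

T ≈ 214 K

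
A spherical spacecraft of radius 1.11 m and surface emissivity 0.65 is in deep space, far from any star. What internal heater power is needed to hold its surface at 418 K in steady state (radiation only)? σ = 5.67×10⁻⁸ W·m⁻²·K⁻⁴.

P = εσ·4πr²·T⁴.
4πr² = 15.48 m²; T⁴ = 3.053×10¹⁰ K⁴.
P = 0.65·5.67×10⁻⁸·15.48·3.053×10¹⁰.

P ≈ 17400 W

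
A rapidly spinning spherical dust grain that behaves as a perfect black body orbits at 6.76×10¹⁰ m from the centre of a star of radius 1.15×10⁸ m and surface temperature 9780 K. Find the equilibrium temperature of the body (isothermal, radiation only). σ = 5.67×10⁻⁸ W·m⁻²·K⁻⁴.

The star's surface emits σT_*⁴; at distance d the flux is S = σT_*⁴(R_*/d)².
S = 5.67×10⁻⁸·(9780)⁴·(1.15×10⁸/6.76×10¹⁰)² = 1501 W/m².
For an isothermal sphere T⁴ = (1−a)S/(4σ) = 6.619×10⁹ K⁴.

T ≈ 285 K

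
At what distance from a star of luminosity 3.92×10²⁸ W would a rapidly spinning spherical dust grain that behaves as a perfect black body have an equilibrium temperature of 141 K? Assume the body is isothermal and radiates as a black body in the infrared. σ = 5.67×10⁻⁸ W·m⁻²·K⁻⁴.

d ≈ 5.90×10¹² m

For an isothermal black-emitting sphere, (1−a)S·πr² = σ·4πr²·T⁴ ⇒ S = 4σT⁴/(1−a).
S = 4·5.67×10⁻⁸·(141)⁴/1.00 = 89.64 W/m².
Flux falls as S = L/(4πd²), so d = √(L/(4πS)) = √(3.92×10²⁸/(4π·89.64)).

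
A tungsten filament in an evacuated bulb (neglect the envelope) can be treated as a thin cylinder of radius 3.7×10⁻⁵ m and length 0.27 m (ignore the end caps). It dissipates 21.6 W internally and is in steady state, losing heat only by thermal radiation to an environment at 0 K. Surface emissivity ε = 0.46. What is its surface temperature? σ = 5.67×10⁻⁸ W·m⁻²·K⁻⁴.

T ≈ 1910 K

Steady state: internal power = radiated power, P = εσA T⁴.
Radiating area A = 2πrL = 6.277×10⁻⁵ m².
T⁴ = P/(εσA) = 21.6/(0.46·5.67×10⁻⁸·6.277×10⁻⁵) = 1.319×10¹³ K⁴.
T = (1.319×10¹³)^(1/4).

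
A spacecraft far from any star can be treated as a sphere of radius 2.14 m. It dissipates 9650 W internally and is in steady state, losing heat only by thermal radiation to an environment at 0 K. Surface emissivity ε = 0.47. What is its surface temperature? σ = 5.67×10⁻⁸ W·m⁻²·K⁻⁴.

Steady state: internal power = radiated power, P = εσA T⁴.
Radiating area A = 4πr² = 57.55 m².
T⁴ = P/(εσA) = 9650/(0.47·5.67×10⁻⁸·57.55) = 6.292×10⁹ K⁴.
T = (6.292×10⁹)^(1/4).

T ≈ 282 K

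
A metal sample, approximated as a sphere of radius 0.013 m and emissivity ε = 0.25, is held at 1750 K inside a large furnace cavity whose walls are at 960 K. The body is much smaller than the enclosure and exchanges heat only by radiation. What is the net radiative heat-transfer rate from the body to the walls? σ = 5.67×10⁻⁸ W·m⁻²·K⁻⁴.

P_net ≈ 257 W

For a small grey body in a large enclosure: P_net = εσA(T_body⁴ − T_wall⁴).
A = 4πr² = 0.002124 m²; T_body⁴ − T_wall⁴ = 9.379×10¹² − 8.493×10¹¹ = 8.530×10¹² K⁴.
|P_net| = 0.25·5.67×10⁻⁸·0.002124·8.530×10¹².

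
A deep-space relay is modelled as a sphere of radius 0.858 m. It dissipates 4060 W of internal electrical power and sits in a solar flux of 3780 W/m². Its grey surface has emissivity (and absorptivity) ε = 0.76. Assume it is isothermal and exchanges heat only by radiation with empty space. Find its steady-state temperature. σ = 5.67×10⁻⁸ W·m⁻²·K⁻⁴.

T ≈ 405 K

At steady state, absorbed solar power + internal power = radiated power.
Absorbed: α·S·A_cross = 0.76·3780·2.313 = 6644 W (cross-section πr²).
Total input = 6644 + 4060 = 10700 W.
Radiated: εσ·A_surf·T⁴ with A_surf = 4πr² = 9.251 m².
T⁴ = 10700/(0.76·5.67×10⁻⁸·9.251) = 2.685×10¹⁰ K⁴.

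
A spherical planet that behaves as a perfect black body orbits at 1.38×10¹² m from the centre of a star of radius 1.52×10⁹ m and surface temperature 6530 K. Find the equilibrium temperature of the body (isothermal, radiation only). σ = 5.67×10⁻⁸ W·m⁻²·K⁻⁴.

The star's surface emits σT_*⁴; at distance d the flux is S = σT_*⁴(R_*/d)².
S = 5.67×10⁻⁸·(6530)⁴·(1.52×10⁹/1.38×10¹²)² = 125.1 W/m².
For an isothermal sphere T⁴ = (1−a)S/(4σ) = 5.515×10⁸ K⁴.

T ≈ 153 K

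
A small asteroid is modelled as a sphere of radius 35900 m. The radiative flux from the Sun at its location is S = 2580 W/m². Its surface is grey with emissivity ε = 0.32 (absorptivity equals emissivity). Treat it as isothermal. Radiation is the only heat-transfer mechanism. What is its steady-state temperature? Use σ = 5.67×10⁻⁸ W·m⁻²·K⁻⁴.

At equilibrium, absorbed power = emitted power.
Absorbing cross-section = πr² = 4.049×10⁹ m²; emitting surface = 4πr² = 1.620×10¹⁰ m² (ratio 4).
εS·A_cross = εσ·A_surf·T⁴  ⇒  T⁴ = S/(4σ)   (ε cancels).
T⁴ = 2580/(4·5.67×10⁻⁸) = 1.138×10¹⁰ K⁴.
T = (1.138×10¹⁰)^(1/4).

T ≈ 327 K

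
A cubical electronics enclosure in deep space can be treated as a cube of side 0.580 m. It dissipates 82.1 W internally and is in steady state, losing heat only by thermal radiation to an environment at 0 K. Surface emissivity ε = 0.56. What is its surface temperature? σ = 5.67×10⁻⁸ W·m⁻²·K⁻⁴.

T ≈ 189 K

Steady state: internal power = radiated power, P = εσA T⁴.
Radiating area A = 6L² = 2.018 m².
T⁴ = P/(εσA) = 82.1/(0.56·5.67×10⁻⁸·2.018) = 1.281×10⁹ K⁴.
T = (1.281×10⁹)^(1/4).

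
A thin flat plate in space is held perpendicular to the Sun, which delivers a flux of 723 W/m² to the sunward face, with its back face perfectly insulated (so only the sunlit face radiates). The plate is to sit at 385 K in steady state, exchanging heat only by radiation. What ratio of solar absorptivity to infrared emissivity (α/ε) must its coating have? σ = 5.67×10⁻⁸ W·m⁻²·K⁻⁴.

α/ε ≈ 1.72

Balance: αS·A = εσ·1A·T⁴ ⇒ α/ε = σT⁴/S.
α/ε = 5.67×10⁻⁸·(385)⁴/723 = 5.67×10⁻⁸·2.197×10¹⁰/723.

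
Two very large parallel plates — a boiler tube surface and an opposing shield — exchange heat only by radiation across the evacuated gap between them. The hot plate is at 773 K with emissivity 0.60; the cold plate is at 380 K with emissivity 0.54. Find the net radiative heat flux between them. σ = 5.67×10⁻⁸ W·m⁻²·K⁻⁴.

q ≈ 7570 W/m²

For two infinite grey parallel plates, q = σ(T₁⁴ − T₂⁴)/(1/ε₁ + 1/ε₂ − 1).
T₁⁴ − T₂⁴ = 3.570×10¹¹ − 2.085×10¹⁰ = 3.362×10¹¹ K⁴.
1/ε₁ + 1/ε₂ − 1 = 1.667 + 1.852 − 1 = 2.519.
q = 5.67×10⁻⁸ × 3.362×10¹¹ / 2.519.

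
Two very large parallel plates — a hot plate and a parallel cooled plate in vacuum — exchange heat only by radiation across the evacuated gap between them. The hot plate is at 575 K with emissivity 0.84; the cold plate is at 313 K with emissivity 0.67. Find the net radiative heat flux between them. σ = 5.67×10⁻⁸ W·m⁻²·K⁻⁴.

For two infinite grey parallel plates, q = σ(T₁⁴ − T₂⁴)/(1/ε₁ + 1/ε₂ − 1).
T₁⁴ − T₂⁴ = 1.093×10¹¹ − 9.598×10⁹ = 9.971×10¹⁰ K⁴.
1/ε₁ + 1/ε₂ − 1 = 1.190 + 1.493 − 1 = 1.683.
q = 5.67×10⁻⁸ × 9.971×10¹⁰ / 1.683.

q ≈ 3360 W/m²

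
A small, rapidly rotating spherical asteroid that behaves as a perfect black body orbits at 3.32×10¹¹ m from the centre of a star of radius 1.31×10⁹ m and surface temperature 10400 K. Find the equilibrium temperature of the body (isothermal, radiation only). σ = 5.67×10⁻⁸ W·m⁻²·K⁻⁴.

T ≈ 462 K

The star's surface emits σT_*⁴; at distance d the flux is S = σT_*⁴(R_*/d)².
S = 5.67×10⁻⁸·(10400)⁴·(1.31×10⁹/3.32×10¹¹)² = 10330 W/m².
For an isothermal sphere T⁴ = (1−a)S/(4σ) = 4.553×10¹⁰ K⁴.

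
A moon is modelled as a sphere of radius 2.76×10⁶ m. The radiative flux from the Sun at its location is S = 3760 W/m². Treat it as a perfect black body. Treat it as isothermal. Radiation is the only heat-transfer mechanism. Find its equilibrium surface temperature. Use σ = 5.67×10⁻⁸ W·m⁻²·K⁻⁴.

T ≈ 359 K

At equilibrium, absorbed power = emitted power.
Absorbing cross-section = πr² = 2.393×10¹³ m²; emitting surface = 4πr² = 9.573×10¹³ m² (ratio 4).
S·A_cross = εσ·A_surf·T⁴  ⇒  T⁴ = S/(4σ).
T⁴ = 1.00·3760/(4·5.67×10⁻⁸) = 1.658×10¹⁰ K⁴.
T = (1.658×10¹⁰)^(1/4).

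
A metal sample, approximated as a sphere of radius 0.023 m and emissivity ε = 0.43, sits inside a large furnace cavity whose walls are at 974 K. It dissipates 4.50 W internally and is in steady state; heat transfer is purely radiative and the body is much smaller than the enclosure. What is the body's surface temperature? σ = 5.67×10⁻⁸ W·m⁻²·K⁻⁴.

For a small grey body in a large enclosure, net radiated power = εσA(T⁴ − T_w⁴).
Steady state: P = εσA(T⁴ − T_w⁴) with A = 4πr² = 0.006648 m².
T⁴ = P/(εσA) + T_w⁴ = 4.50/(0.43·5.67×10⁻⁸·0.006648) + (974)⁴
    = 2.776×10¹⁰ + 9.000×10¹¹ = 9.278×10¹¹ K⁴.

T ≈ 981 K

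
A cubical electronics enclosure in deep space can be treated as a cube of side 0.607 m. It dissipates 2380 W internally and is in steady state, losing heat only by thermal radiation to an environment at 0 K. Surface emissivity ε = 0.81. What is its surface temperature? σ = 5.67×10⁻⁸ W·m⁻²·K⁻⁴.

T ≈ 391 K

Steady state: internal power = radiated power, P = εσA T⁴.
Radiating area A = 6L² = 2.211 m².
T⁴ = P/(εσA) = 2380/(0.81·5.67×10⁻⁸·2.211) = 2.344×10¹⁰ K⁴.
T = (2.344×10¹⁰)^(1/4).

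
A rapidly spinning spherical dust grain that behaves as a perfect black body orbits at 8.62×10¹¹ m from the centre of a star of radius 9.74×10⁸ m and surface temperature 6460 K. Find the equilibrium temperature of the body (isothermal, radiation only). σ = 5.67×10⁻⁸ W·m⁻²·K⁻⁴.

The star's surface emits σT_*⁴; at distance d the flux is S = σT_*⁴(R_*/d)².
S = 5.67×10⁻⁸·(6460)⁴·(9.74×10⁸/8.62×10¹¹)² = 126.1 W/m².
For an isothermal sphere T⁴ = (1−a)S/(4σ) = 5.559×10⁸ K⁴.

T ≈ 154 K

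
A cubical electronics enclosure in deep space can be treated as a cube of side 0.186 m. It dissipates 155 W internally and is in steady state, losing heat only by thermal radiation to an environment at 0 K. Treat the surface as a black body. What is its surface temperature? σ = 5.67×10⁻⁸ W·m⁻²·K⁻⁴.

Steady state: internal power = radiated power, P = εσA T⁴.
Radiating area A = 6L² = 0.2076 m².
T⁴ = P/(εσA) = 155/(1.0·5.67×10⁻⁸·0.2076) = 1.317×10¹⁰ K⁴.
T = (1.317×10¹⁰)^(1/4).

T ≈ 339 K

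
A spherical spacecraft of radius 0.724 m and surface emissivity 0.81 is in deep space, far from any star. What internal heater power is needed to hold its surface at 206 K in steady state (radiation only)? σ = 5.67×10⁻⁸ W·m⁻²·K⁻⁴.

P ≈ 545 W

P = εσ·4πr²·T⁴.
4πr² = 6.587 m²; T⁴ = 1.801×10⁹ K⁴.
P = 0.81·5.67×10⁻⁸·6.587·1.801×10⁹.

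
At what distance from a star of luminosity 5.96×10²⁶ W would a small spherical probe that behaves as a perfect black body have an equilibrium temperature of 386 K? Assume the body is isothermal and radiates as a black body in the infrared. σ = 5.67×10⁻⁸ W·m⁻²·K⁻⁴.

d ≈ 9.71×10¹⁰ m

For an isothermal black-emitting sphere, (1−a)S·πr² = σ·4πr²·T⁴ ⇒ S = 4σT⁴/(1−a).
S = 4·5.67×10⁻⁸·(386)⁴/1.00 = 5035 W/m².
Flux falls as S = L/(4πd²), so d = √(L/(4πS)) = √(5.96×10²⁶/(4π·5035)).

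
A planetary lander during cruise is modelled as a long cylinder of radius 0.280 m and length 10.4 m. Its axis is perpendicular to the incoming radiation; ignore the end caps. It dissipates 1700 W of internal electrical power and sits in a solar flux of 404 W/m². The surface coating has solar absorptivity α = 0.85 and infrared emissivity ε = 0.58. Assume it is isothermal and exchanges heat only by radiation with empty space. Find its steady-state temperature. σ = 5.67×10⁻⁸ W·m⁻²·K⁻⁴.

At steady state, absorbed solar power + internal power = radiated power.
Absorbed: α·S·A_cross = 0.85·404·5.824 = 2000 W (cross-section 2rL).
Total input = 2000 + 1700 = 3700 W.
Radiated: εσ·A_surf·T⁴ with A_surf = 2πrL = 18.30 m².
T⁴ = 3700/(0.58·5.67×10⁻⁸·18.30) = 6.149×10⁹ K⁴.

T ≈ 280 K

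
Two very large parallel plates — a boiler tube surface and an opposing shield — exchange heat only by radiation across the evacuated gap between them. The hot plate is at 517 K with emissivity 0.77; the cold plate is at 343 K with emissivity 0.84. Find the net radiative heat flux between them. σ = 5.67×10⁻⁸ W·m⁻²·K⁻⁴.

For two infinite grey parallel plates, q = σ(T₁⁴ − T₂⁴)/(1/ε₁ + 1/ε₂ − 1).
T₁⁴ − T₂⁴ = 7.144×10¹⁰ − 1.384×10¹⁰ = 5.760×10¹⁰ K⁴.
1/ε₁ + 1/ε₂ − 1 = 1.299 + 1.190 − 1 = 1.489.
q = 5.67×10⁻⁸ × 5.760×10¹⁰ / 1.489.

q ≈ 2190 W/m²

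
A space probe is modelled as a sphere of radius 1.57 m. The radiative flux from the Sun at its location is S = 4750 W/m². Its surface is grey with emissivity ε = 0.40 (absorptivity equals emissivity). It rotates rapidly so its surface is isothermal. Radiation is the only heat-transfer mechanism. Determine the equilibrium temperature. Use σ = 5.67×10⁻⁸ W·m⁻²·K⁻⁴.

T ≈ 380 K

At equilibrium, absorbed power = emitted power.
Absorbing cross-section = πr² = 7.744 m²; emitting surface = 4πr² = 30.97 m² (ratio 4).
εS·A_cross = εσ·A_surf·T⁴  ⇒  T⁴ = S/(4σ)   (ε cancels).
T⁴ = 4750/(4·5.67×10⁻⁸) = 2.094×10¹⁰ K⁴.
T = (2.094×10¹⁰)^(1/4).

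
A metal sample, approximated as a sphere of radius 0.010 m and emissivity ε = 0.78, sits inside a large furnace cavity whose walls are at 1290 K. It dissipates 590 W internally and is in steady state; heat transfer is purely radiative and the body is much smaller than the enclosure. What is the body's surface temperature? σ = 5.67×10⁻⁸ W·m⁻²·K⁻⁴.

For a small grey body in a large enclosure, net radiated power = εσA(T⁴ − T_w⁴).
Steady state: P = εσA(T⁴ − T_w⁴) with A = 4πr² = 0.001257 m².
T⁴ = P/(εσA) + T_w⁴ = 590/(0.78·5.67×10⁻⁸·0.001257) + (1290)⁴
    = 1.062×10¹³ + 2.769×10¹² = 1.339×10¹³ K⁴.

T ≈ 1910 K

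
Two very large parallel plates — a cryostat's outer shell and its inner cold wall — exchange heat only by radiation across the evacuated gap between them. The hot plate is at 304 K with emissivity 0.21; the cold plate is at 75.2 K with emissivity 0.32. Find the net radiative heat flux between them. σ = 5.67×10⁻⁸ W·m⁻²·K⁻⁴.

For two infinite grey parallel plates, q = σ(T₁⁴ − T₂⁴)/(1/ε₁ + 1/ε₂ − 1).
T₁⁴ − T₂⁴ = 8.541×10⁹ − 3.198×10⁷ = 8.509×10⁹ K⁴.
1/ε₁ + 1/ε₂ − 1 = 4.762 + 3.125 − 1 = 6.887.
q = 5.67×10⁻⁸ × 8.509×10⁹ / 6.887.

q ≈ 70.1 W/m²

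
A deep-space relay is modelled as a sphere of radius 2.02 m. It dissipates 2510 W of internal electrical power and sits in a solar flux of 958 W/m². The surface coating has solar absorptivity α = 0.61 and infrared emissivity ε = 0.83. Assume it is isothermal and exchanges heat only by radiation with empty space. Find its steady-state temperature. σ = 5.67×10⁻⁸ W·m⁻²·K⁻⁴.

T ≈ 254 K

At steady state, absorbed solar power + internal power = radiated power.
Absorbed: α·S·A_cross = 0.61·958·12.82 = 7491 W (cross-section πr²).
Total input = 7491 + 2510 = 10000 W.
Radiated: εσ·A_surf·T⁴ with A_surf = 4πr² = 51.28 m².
T⁴ = 10000/(0.83·5.67×10⁻⁸·51.28) = 4.145×10⁹ K⁴.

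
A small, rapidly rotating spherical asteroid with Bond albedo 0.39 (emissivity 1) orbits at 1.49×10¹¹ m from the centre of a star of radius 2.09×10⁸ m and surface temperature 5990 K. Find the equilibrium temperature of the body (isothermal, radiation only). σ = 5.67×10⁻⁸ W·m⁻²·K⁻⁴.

T ≈ 140 K

The star's surface emits σT_*⁴; at distance d the flux is S = σT_*⁴(R_*/d)².
S = 5.67×10⁻⁸·(5990)⁴·(2.09×10⁸/1.49×10¹¹)² = 143.6 W/m².
For an isothermal sphere T⁴ = (1−a)S/(4σ) = 3.863×10⁸ K⁴.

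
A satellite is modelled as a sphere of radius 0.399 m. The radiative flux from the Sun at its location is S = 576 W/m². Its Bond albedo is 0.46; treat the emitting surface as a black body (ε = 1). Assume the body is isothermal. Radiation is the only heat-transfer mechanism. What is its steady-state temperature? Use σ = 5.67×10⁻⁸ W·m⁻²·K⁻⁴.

T ≈ 192 K

At equilibrium, absorbed power = emitted power.
Absorbing cross-section = πr² = 0.5001 m²; emitting surface = 4πr² = 2.001 m² (ratio 4).
(1−a)S·A_cross = εσ·A_surf·T⁴  ⇒  T⁴ = (1−a)S/(4σ).
T⁴ = 0.540·576/(4·5.67×10⁻⁸) = 1.371×10⁹ K⁴.
T = (1.371×10⁹)^(1/4).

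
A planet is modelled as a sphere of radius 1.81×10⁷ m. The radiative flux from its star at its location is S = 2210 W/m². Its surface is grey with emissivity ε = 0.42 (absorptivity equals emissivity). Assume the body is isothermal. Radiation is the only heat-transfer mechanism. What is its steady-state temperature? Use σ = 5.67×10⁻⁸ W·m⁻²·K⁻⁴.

At equilibrium, absorbed power = emitted power.
Absorbing cross-section = πr² = 1.029×10¹⁵ m²; emitting surface = 4πr² = 4.117×10¹⁵ m² (ratio 4).
εS·A_cross = εσ·A_surf·T⁴  ⇒  T⁴ = S/(4σ)   (ε cancels).
T⁴ = 2210/(4·5.67×10⁻⁸) = 9.744×10⁹ K⁴.
T = (9.744×10⁹)^(1/4).

T ≈ 314 K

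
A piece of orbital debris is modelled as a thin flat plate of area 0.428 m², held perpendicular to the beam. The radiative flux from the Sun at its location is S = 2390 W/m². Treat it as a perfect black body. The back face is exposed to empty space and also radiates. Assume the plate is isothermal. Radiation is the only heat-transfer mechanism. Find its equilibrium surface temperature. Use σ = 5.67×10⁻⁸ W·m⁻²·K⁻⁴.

At equilibrium, absorbed power = emitted power.
Absorbing cross-section = A = 0.4280 m²; emitting surface = 2A = 0.8560 m² (ratio 2).
S·A_cross = εσ·A_surf·T⁴  ⇒  T⁴ = S/(2σ).
T⁴ = 1.00·2390/(2·5.67×10⁻⁸) = 2.108×10¹⁰ K⁴.
T = (2.108×10¹⁰)^(1/4).

T ≈ 381 K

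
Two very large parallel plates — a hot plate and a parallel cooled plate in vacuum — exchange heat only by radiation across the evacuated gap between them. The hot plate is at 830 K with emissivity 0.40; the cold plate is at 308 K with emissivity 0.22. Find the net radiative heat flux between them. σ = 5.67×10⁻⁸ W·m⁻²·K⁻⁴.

q ≈ 4370 W/m²

For two infinite grey parallel plates, q = σ(T₁⁴ − T₂⁴)/(1/ε₁ + 1/ε₂ − 1).
T₁⁴ − T₂⁴ = 4.746×10¹¹ − 8.999×10⁹ = 4.656×10¹¹ K⁴.
1/ε₁ + 1/ε₂ − 1 = 2.500 + 4.545 − 1 = 6.045.
q = 5.67×10⁻⁸ × 4.656×10¹¹ / 6.045.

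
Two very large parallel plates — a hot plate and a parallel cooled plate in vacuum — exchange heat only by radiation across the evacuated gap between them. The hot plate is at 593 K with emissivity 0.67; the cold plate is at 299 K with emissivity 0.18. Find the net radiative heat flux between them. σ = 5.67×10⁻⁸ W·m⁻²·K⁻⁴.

For two infinite grey parallel plates, q = σ(T₁⁴ − T₂⁴)/(1/ε₁ + 1/ε₂ − 1).
T₁⁴ − T₂⁴ = 1.237×10¹¹ − 7.993×10⁹ = 1.157×10¹¹ K⁴.
1/ε₁ + 1/ε₂ − 1 = 1.493 + 5.556 − 1 = 6.048.
q = 5.67×10⁻⁸ × 1.157×10¹¹ / 6.048.

q ≈ 1080 W/m²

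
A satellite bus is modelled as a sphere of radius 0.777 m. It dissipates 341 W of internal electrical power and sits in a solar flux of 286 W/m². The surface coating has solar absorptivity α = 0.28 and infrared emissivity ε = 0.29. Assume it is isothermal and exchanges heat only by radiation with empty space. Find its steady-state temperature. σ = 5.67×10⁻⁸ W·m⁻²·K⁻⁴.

T ≈ 251 K

At steady state, absorbed solar power + internal power = radiated power.
Absorbed: α·S·A_cross = 0.28·286·1.897 = 151.9 W (cross-section πr²).
Total input = 151.9 + 341 = 492.9 W.
Radiated: εσ·A_surf·T⁴ with A_surf = 4πr² = 7.587 m².
T⁴ = 492.9/(0.29·5.67×10⁻⁸·7.587) = 3.951×10⁹ K⁴.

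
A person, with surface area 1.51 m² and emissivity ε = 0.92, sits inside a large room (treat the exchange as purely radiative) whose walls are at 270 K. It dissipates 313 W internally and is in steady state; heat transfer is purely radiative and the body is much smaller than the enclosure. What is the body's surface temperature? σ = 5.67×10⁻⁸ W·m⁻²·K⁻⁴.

T ≈ 310 K

For a small grey body in a large enclosure, net radiated power = εσA(T⁴ − T_w⁴).
Steady state: P = εσA(T⁴ − T_w⁴) with A = 1.51 m².
T⁴ = P/(εσA) + T_w⁴ = 313/(0.92·5.67×10⁻⁸·1.510) + (270)⁴
    = 3.974×10⁹ + 5.314×10⁹ = 9.288×10⁹ K⁴.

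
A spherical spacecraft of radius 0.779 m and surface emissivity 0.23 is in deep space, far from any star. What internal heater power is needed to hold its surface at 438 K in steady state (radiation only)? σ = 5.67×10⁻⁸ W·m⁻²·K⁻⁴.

P = εσ·4πr²·T⁴.
4πr² = 7.626 m²; T⁴ = 3.680×10¹⁰ K⁴.
P = 0.23·5.67×10⁻⁸·7.626·3.680×10¹⁰.

P ≈ 3660 W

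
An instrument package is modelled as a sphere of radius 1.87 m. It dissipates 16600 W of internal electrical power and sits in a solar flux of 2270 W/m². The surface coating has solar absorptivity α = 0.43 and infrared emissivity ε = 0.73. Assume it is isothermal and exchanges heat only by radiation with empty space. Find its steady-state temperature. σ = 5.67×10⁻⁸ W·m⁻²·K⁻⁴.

At steady state, absorbed solar power + internal power = radiated power.
Absorbed: α·S·A_cross = 0.43·2270·10.99 = 10720 W (cross-section πr²).
Total input = 10720 + 16600 = 27320 W.
Radiated: εσ·A_surf·T⁴ with A_surf = 4πr² = 43.94 m².
T⁴ = 27320/(0.73·5.67×10⁻⁸·43.94) = 1.502×10¹⁰ K⁴.

T ≈ 350 K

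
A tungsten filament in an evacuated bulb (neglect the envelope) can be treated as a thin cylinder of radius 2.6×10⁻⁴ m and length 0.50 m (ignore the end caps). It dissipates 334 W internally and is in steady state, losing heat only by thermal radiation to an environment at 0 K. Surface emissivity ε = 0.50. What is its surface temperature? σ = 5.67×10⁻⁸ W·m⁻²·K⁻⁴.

Steady state: internal power = radiated power, P = εσA T⁴.
Radiating area A = 2πrL = 8.168×10⁻⁴ m².
T⁴ = P/(εσA) = 334/(0.50·5.67×10⁻⁸·8.168×10⁻⁴) = 1.442×10¹³ K⁴.
T = (1.442×10¹³)^(1/4).

T ≈ 1950 K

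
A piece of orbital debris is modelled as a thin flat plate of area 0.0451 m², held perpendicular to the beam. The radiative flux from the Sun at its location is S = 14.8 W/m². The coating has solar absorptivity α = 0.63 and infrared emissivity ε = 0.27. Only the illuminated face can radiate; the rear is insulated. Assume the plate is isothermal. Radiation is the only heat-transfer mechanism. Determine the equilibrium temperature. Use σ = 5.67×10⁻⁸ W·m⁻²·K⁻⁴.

At equilibrium, absorbed power = emitted power.
Absorbing cross-section = A = 0.04510 m²; emitting surface = A = 0.04510 m² (ratio 1).
αS·A_cross = εσ·A_surf·T⁴  ⇒  T⁴ = αS/(ε·1σ).
T⁴ = 0.630·14.8/(0.27·1·5.67×10⁻⁸) = 6.091×10⁸ K⁴.
T = (6.091×10⁸)^(1/4).

T ≈ 157 K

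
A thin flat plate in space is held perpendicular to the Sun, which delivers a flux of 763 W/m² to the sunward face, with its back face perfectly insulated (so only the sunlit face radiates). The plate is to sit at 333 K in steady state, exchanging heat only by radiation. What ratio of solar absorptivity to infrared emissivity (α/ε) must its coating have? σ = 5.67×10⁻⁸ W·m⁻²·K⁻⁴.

α/ε ≈ 0.914

Balance: αS·A = εσ·1A·T⁴ ⇒ α/ε = σT⁴/S.
α/ε = 5.67×10⁻⁸·(333)⁴/763 = 5.67×10⁻⁸·1.230×10¹⁰/763.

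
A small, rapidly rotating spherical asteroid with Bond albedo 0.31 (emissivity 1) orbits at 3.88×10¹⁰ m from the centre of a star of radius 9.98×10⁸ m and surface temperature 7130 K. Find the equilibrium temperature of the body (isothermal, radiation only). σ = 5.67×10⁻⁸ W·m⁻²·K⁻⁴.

The star's surface emits σT_*⁴; at distance d the flux is S = σT_*⁴(R_*/d)².
S = 5.67×10⁻⁸·(7130)⁴·(9.98×10⁸/3.88×10¹⁰)² = 96950 W/m².
For an isothermal sphere T⁴ = (1−a)S/(4σ) = 2.949×10¹¹ K⁴.

T ≈ 737 K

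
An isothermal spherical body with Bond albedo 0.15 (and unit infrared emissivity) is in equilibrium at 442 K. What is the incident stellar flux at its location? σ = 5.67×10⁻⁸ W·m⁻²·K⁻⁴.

S ≈ 10200 W/m²

(1−a)S·πr² = σ·4πr²·T⁴ ⇒ S = 4σT⁴/(1−a).
S = 4·5.67×10⁻⁸·3.817×10¹⁰/0.850.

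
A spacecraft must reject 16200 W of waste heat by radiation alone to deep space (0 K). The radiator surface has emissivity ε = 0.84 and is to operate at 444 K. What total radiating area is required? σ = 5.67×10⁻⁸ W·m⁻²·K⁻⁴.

A ≈ 8.75 m²

P = εσA T⁴ ⇒ A = P/(εσT⁴).
T⁴ = 3.886×10¹⁰ K⁴.
A = 16200/(0.84 × 5.67×10⁻⁸ × 3.886×10¹⁰).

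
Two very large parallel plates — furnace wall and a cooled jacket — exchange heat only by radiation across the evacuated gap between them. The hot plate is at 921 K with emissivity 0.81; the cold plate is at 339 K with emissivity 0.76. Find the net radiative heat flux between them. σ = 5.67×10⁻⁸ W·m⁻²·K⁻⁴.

For two infinite grey parallel plates, q = σ(T₁⁴ − T₂⁴)/(1/ε₁ + 1/ε₂ − 1).
T₁⁴ − T₂⁴ = 7.195×10¹¹ − 1.321×10¹⁰ = 7.063×10¹¹ K⁴.
1/ε₁ + 1/ε₂ − 1 = 1.235 + 1.316 − 1 = 1.550.
q = 5.67×10⁻⁸ × 7.063×10¹¹ / 1.550.

q ≈ 25800 W/m²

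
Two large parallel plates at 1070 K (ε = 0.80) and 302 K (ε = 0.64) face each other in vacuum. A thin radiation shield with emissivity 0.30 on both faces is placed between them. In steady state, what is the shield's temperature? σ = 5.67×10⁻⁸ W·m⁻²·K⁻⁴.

In steady state the net flux on the hot side equals that on the cold side.
σ(T₁⁴−T_s⁴)/D₁ = σ(T_s⁴−T₂⁴)/D₂, with D₁ = 1/ε₁+1/ε_s−1 = 3.583, D₂ = 1/ε_s+1/ε₂−1 = 3.896.
Solve for T_s⁴: T_s⁴ = (D₂·T₁⁴ + D₁·T₂⁴)/(D₁+D₂) = 6.868×10¹¹ K⁴.

T_s ≈ 910 K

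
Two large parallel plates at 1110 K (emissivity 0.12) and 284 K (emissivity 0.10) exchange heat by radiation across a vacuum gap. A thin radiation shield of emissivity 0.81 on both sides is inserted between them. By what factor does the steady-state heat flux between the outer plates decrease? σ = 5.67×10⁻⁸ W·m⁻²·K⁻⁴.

Without shield: q₀ = σΔ(T⁴)/(1/ε₁+1/ε₂−1) with denominator 17.33.
With shield the two gaps are in series; the resistances add: (1/ε₁+1/ε_s−1)+(1/ε_s+1/ε₂−1) = 8.568+10.23 = 18.80.
Heat-flux ratio q₀/q = 18.80/17.33.

factor ≈ 1.08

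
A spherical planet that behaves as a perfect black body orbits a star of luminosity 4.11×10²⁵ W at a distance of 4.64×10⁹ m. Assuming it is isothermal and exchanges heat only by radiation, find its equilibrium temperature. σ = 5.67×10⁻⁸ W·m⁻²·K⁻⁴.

T ≈ 905 K

First find the stellar flux at distance d: S = L/(4πd²) = 4.11×10²⁵/(4π·(4.64×10⁹)²) = 1.519×10⁵ W/m².
For an isothermal sphere, absorbed (1−a)S·πr² = emitted σ·4πr²·T⁴, so T⁴ = (1−a)S/(4σ).
T⁴ = 1.00·1.519×10⁵/(4·5.67×10⁻⁸) = 6.698×10¹¹ K⁴.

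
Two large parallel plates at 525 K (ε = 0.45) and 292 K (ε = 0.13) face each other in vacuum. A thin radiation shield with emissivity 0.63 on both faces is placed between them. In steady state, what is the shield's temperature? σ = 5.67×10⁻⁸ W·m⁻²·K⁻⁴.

T_s ≈ 492 K

In steady state the net flux on the hot side equals that on the cold side.
σ(T₁⁴−T_s⁴)/D₁ = σ(T_s⁴−T₂⁴)/D₂, with D₁ = 1/ε₁+1/ε_s−1 = 2.810, D₂ = 1/ε_s+1/ε₂−1 = 8.280.
Solve for T_s⁴: T_s⁴ = (D₂·T₁⁴ + D₁·T₂⁴)/(D₁+D₂) = 5.856×10¹⁰ K⁴.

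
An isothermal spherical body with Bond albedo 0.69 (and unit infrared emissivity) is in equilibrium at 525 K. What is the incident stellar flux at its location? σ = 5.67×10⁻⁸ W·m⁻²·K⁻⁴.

S ≈ 55600 W/m²

(1−a)S·πr² = σ·4πr²·T⁴ ⇒ S = 4σT⁴/(1−a).
S = 4·5.67×10⁻⁸·7.597×10¹⁰/0.310.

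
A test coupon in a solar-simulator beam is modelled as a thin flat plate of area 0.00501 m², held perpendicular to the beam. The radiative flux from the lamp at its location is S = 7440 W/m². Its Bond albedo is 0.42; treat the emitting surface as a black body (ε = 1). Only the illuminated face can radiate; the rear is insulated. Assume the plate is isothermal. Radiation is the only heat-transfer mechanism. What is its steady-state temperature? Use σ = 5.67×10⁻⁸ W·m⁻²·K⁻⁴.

At equilibrium, absorbed power = emitted power.
Absorbing cross-section = A = 0.005010 m²; emitting surface = A = 0.005010 m² (ratio 1).
(1−a)S·A_cross = εσ·A_surf·T⁴  ⇒  T⁴ = (1−a)S/(1σ).
T⁴ = 0.580·7440/(1·5.67×10⁻⁸) = 7.611×10¹⁰ K⁴.
T = (7.611×10¹⁰)^(1/4).

T ≈ 525 K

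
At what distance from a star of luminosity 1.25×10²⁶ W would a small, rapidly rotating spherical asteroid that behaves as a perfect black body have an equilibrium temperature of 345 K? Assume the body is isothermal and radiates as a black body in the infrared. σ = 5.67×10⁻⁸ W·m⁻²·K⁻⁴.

d ≈ 5.56×10¹⁰ m

For an isothermal black-emitting sphere, (1−a)S·πr² = σ·4πr²·T⁴ ⇒ S = 4σT⁴/(1−a).
S = 4·5.67×10⁻⁸·(345)⁴/1.00 = 3213 W/m².
Flux falls as S = L/(4πd²), so d = √(L/(4πS)) = √(1.25×10²⁶/(4π·3213)).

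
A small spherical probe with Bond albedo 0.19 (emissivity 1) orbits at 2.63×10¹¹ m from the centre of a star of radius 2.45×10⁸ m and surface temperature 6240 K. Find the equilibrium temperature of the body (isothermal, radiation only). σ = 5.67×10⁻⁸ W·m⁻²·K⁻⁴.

T ≈ 128 K

The star's surface emits σT_*⁴; at distance d the flux is S = σT_*⁴(R_*/d)².
S = 5.67×10⁻⁸·(6240)⁴·(2.45×10⁸/2.63×10¹¹)² = 74.60 W/m².
For an isothermal sphere T⁴ = (1−a)S/(4σ) = 2.664×10⁸ K⁴.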